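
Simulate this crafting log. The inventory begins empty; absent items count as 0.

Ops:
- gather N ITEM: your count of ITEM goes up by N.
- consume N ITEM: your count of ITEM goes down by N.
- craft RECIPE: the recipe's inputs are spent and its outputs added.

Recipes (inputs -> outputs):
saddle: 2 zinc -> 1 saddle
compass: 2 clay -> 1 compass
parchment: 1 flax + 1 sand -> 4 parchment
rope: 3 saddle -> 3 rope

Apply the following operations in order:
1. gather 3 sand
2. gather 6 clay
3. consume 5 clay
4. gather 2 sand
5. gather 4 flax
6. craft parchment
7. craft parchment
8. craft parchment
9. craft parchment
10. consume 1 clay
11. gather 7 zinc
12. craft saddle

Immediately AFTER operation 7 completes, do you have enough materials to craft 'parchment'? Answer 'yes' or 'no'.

After 1 (gather 3 sand): sand=3
After 2 (gather 6 clay): clay=6 sand=3
After 3 (consume 5 clay): clay=1 sand=3
After 4 (gather 2 sand): clay=1 sand=5
After 5 (gather 4 flax): clay=1 flax=4 sand=5
After 6 (craft parchment): clay=1 flax=3 parchment=4 sand=4
After 7 (craft parchment): clay=1 flax=2 parchment=8 sand=3

Answer: yes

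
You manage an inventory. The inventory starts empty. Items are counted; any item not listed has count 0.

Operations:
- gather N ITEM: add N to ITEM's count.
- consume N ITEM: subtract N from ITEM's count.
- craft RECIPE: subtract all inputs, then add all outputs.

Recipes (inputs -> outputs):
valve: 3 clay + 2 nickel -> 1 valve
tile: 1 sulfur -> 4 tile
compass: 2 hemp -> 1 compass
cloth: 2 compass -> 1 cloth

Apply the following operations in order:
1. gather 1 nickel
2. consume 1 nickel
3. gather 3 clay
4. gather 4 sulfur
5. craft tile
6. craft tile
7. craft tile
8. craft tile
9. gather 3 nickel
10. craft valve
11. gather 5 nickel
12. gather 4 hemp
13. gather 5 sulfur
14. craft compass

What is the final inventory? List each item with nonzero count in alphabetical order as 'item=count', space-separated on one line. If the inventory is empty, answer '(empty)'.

After 1 (gather 1 nickel): nickel=1
After 2 (consume 1 nickel): (empty)
After 3 (gather 3 clay): clay=3
After 4 (gather 4 sulfur): clay=3 sulfur=4
After 5 (craft tile): clay=3 sulfur=3 tile=4
After 6 (craft tile): clay=3 sulfur=2 tile=8
After 7 (craft tile): clay=3 sulfur=1 tile=12
After 8 (craft tile): clay=3 tile=16
After 9 (gather 3 nickel): clay=3 nickel=3 tile=16
After 10 (craft valve): nickel=1 tile=16 valve=1
After 11 (gather 5 nickel): nickel=6 tile=16 valve=1
After 12 (gather 4 hemp): hemp=4 nickel=6 tile=16 valve=1
After 13 (gather 5 sulfur): hemp=4 nickel=6 sulfur=5 tile=16 valve=1
After 14 (craft compass): compass=1 hemp=2 nickel=6 sulfur=5 tile=16 valve=1

Answer: compass=1 hemp=2 nickel=6 sulfur=5 tile=16 valve=1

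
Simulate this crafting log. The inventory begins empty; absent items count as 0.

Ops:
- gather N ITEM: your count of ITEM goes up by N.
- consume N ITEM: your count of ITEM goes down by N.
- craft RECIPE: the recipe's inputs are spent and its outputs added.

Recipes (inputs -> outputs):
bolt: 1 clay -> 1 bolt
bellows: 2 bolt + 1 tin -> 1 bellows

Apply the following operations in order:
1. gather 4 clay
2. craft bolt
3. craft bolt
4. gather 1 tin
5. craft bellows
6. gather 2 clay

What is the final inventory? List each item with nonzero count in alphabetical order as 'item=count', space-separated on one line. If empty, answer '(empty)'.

After 1 (gather 4 clay): clay=4
After 2 (craft bolt): bolt=1 clay=3
After 3 (craft bolt): bolt=2 clay=2
After 4 (gather 1 tin): bolt=2 clay=2 tin=1
After 5 (craft bellows): bellows=1 clay=2
After 6 (gather 2 clay): bellows=1 clay=4

Answer: bellows=1 clay=4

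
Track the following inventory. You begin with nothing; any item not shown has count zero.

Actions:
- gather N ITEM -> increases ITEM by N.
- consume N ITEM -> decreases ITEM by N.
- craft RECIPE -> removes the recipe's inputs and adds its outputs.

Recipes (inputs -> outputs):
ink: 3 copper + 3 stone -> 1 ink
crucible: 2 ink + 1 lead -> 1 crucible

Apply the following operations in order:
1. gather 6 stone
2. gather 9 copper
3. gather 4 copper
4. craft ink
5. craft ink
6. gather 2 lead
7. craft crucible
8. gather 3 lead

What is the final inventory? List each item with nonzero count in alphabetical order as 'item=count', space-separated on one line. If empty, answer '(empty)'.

Answer: copper=7 crucible=1 lead=4

Derivation:
After 1 (gather 6 stone): stone=6
After 2 (gather 9 copper): copper=9 stone=6
After 3 (gather 4 copper): copper=13 stone=6
After 4 (craft ink): copper=10 ink=1 stone=3
After 5 (craft ink): copper=7 ink=2
After 6 (gather 2 lead): copper=7 ink=2 lead=2
After 7 (craft crucible): copper=7 crucible=1 lead=1
After 8 (gather 3 lead): copper=7 crucible=1 lead=4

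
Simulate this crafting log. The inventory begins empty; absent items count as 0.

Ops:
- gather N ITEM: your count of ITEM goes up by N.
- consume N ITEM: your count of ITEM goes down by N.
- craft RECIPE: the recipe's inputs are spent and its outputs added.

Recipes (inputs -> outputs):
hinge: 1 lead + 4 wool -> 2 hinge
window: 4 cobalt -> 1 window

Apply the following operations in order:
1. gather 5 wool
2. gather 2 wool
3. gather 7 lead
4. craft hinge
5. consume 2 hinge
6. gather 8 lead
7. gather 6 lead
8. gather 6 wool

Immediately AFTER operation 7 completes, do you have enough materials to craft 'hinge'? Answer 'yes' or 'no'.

After 1 (gather 5 wool): wool=5
After 2 (gather 2 wool): wool=7
After 3 (gather 7 lead): lead=7 wool=7
After 4 (craft hinge): hinge=2 lead=6 wool=3
After 5 (consume 2 hinge): lead=6 wool=3
After 6 (gather 8 lead): lead=14 wool=3
After 7 (gather 6 lead): lead=20 wool=3

Answer: no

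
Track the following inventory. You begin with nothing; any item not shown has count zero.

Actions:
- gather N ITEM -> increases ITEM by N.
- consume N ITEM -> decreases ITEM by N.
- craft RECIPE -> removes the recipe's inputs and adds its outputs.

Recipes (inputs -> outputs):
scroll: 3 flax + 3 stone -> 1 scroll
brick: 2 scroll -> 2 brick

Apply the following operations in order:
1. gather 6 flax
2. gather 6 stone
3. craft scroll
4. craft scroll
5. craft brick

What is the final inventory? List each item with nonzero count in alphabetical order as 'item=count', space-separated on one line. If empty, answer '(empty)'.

Answer: brick=2

Derivation:
After 1 (gather 6 flax): flax=6
After 2 (gather 6 stone): flax=6 stone=6
After 3 (craft scroll): flax=3 scroll=1 stone=3
After 4 (craft scroll): scroll=2
After 5 (craft brick): brick=2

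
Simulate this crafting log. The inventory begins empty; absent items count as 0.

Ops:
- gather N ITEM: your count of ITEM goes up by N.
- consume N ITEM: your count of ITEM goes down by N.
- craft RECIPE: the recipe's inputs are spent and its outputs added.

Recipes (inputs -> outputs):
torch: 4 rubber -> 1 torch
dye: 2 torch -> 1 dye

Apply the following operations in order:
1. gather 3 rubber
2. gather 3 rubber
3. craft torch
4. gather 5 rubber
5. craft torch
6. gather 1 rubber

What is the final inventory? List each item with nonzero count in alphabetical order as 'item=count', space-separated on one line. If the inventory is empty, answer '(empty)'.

After 1 (gather 3 rubber): rubber=3
After 2 (gather 3 rubber): rubber=6
After 3 (craft torch): rubber=2 torch=1
After 4 (gather 5 rubber): rubber=7 torch=1
After 5 (craft torch): rubber=3 torch=2
After 6 (gather 1 rubber): rubber=4 torch=2

Answer: rubber=4 torch=2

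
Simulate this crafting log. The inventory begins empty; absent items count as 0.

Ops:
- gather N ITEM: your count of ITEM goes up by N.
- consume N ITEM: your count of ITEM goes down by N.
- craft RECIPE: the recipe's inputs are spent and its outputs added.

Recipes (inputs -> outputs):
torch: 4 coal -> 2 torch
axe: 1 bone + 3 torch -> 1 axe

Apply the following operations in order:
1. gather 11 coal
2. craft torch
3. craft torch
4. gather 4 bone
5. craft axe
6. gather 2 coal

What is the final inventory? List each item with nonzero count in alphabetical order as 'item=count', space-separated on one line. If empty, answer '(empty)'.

After 1 (gather 11 coal): coal=11
After 2 (craft torch): coal=7 torch=2
After 3 (craft torch): coal=3 torch=4
After 4 (gather 4 bone): bone=4 coal=3 torch=4
After 5 (craft axe): axe=1 bone=3 coal=3 torch=1
After 6 (gather 2 coal): axe=1 bone=3 coal=5 torch=1

Answer: axe=1 bone=3 coal=5 torch=1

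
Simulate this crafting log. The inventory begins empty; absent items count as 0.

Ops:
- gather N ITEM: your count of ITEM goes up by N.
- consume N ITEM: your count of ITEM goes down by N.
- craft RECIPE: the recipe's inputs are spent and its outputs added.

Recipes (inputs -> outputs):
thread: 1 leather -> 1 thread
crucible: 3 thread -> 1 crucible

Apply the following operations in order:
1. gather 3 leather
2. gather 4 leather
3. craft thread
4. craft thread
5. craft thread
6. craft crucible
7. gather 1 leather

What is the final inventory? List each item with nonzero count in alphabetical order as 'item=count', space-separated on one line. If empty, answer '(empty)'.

Answer: crucible=1 leather=5

Derivation:
After 1 (gather 3 leather): leather=3
After 2 (gather 4 leather): leather=7
After 3 (craft thread): leather=6 thread=1
After 4 (craft thread): leather=5 thread=2
After 5 (craft thread): leather=4 thread=3
After 6 (craft crucible): crucible=1 leather=4
After 7 (gather 1 leather): crucible=1 leather=5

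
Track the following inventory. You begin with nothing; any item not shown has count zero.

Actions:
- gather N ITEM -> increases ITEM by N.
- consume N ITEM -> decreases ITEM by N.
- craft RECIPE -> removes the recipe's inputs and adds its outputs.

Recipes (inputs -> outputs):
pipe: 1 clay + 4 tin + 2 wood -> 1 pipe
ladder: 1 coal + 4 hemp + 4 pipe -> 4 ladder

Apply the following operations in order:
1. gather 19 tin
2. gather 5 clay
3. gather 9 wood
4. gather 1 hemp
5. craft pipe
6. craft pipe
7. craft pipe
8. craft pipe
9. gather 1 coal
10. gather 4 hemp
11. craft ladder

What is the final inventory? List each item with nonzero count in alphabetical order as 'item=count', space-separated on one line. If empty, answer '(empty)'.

After 1 (gather 19 tin): tin=19
After 2 (gather 5 clay): clay=5 tin=19
After 3 (gather 9 wood): clay=5 tin=19 wood=9
After 4 (gather 1 hemp): clay=5 hemp=1 tin=19 wood=9
After 5 (craft pipe): clay=4 hemp=1 pipe=1 tin=15 wood=7
After 6 (craft pipe): clay=3 hemp=1 pipe=2 tin=11 wood=5
After 7 (craft pipe): clay=2 hemp=1 pipe=3 tin=7 wood=3
After 8 (craft pipe): clay=1 hemp=1 pipe=4 tin=3 wood=1
After 9 (gather 1 coal): clay=1 coal=1 hemp=1 pipe=4 tin=3 wood=1
After 10 (gather 4 hemp): clay=1 coal=1 hemp=5 pipe=4 tin=3 wood=1
After 11 (craft ladder): clay=1 hemp=1 ladder=4 tin=3 wood=1

Answer: clay=1 hemp=1 ladder=4 tin=3 wood=1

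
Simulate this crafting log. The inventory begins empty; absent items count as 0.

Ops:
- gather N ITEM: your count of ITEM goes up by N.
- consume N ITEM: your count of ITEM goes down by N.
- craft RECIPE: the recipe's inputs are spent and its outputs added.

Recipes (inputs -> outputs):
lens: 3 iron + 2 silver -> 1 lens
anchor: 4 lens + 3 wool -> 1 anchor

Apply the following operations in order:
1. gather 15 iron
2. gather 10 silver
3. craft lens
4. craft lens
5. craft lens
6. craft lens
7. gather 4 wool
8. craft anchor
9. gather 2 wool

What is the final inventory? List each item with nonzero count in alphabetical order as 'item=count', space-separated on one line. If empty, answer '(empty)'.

Answer: anchor=1 iron=3 silver=2 wool=3

Derivation:
After 1 (gather 15 iron): iron=15
After 2 (gather 10 silver): iron=15 silver=10
After 3 (craft lens): iron=12 lens=1 silver=8
After 4 (craft lens): iron=9 lens=2 silver=6
After 5 (craft lens): iron=6 lens=3 silver=4
After 6 (craft lens): iron=3 lens=4 silver=2
After 7 (gather 4 wool): iron=3 lens=4 silver=2 wool=4
After 8 (craft anchor): anchor=1 iron=3 silver=2 wool=1
After 9 (gather 2 wool): anchor=1 iron=3 silver=2 wool=3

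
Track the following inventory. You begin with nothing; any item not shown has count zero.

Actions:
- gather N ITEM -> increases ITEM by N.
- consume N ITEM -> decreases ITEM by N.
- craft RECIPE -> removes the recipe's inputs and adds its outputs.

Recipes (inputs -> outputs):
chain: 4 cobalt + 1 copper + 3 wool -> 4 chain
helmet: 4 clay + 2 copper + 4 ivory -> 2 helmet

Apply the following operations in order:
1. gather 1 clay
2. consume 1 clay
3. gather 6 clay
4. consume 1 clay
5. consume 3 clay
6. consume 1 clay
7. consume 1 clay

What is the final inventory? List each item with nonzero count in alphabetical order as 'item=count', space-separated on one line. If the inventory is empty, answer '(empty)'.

After 1 (gather 1 clay): clay=1
After 2 (consume 1 clay): (empty)
After 3 (gather 6 clay): clay=6
After 4 (consume 1 clay): clay=5
After 5 (consume 3 clay): clay=2
After 6 (consume 1 clay): clay=1
After 7 (consume 1 clay): (empty)

Answer: (empty)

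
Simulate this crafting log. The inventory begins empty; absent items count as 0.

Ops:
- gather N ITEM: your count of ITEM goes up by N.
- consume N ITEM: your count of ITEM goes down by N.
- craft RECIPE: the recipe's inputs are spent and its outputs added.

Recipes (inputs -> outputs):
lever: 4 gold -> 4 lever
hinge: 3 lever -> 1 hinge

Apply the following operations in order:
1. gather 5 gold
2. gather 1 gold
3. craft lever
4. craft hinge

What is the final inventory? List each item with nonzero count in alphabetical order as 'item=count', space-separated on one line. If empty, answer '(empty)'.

After 1 (gather 5 gold): gold=5
After 2 (gather 1 gold): gold=6
After 3 (craft lever): gold=2 lever=4
After 4 (craft hinge): gold=2 hinge=1 lever=1

Answer: gold=2 hinge=1 lever=1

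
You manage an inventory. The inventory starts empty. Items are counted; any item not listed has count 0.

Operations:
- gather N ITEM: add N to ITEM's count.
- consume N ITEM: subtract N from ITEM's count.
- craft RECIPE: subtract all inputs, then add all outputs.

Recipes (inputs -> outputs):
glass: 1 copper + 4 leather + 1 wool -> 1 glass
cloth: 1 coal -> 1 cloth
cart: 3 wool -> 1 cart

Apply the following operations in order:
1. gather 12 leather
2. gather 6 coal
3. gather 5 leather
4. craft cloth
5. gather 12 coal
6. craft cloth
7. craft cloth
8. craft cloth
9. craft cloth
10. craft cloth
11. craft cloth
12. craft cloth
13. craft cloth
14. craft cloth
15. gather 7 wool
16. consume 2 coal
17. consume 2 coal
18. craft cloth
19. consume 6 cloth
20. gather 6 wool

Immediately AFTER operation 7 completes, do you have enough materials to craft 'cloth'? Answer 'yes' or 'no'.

Answer: yes

Derivation:
After 1 (gather 12 leather): leather=12
After 2 (gather 6 coal): coal=6 leather=12
After 3 (gather 5 leather): coal=6 leather=17
After 4 (craft cloth): cloth=1 coal=5 leather=17
After 5 (gather 12 coal): cloth=1 coal=17 leather=17
After 6 (craft cloth): cloth=2 coal=16 leather=17
After 7 (craft cloth): cloth=3 coal=15 leather=17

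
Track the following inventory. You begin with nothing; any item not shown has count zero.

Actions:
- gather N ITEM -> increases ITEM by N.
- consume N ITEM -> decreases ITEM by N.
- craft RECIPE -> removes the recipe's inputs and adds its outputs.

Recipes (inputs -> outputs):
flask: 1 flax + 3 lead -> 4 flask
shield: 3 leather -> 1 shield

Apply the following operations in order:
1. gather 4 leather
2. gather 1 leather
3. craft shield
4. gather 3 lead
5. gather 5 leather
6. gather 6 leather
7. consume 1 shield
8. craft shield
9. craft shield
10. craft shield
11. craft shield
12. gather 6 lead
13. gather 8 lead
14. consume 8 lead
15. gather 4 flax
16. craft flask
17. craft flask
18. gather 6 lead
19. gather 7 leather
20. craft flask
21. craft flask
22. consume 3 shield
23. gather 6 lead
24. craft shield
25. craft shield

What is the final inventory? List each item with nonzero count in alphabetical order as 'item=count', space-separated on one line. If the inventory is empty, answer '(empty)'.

After 1 (gather 4 leather): leather=4
After 2 (gather 1 leather): leather=5
After 3 (craft shield): leather=2 shield=1
After 4 (gather 3 lead): lead=3 leather=2 shield=1
After 5 (gather 5 leather): lead=3 leather=7 shield=1
After 6 (gather 6 leather): lead=3 leather=13 shield=1
After 7 (consume 1 shield): lead=3 leather=13
After 8 (craft shield): lead=3 leather=10 shield=1
After 9 (craft shield): lead=3 leather=7 shield=2
After 10 (craft shield): lead=3 leather=4 shield=3
After 11 (craft shield): lead=3 leather=1 shield=4
After 12 (gather 6 lead): lead=9 leather=1 shield=4
After 13 (gather 8 lead): lead=17 leather=1 shield=4
After 14 (consume 8 lead): lead=9 leather=1 shield=4
After 15 (gather 4 flax): flax=4 lead=9 leather=1 shield=4
After 16 (craft flask): flask=4 flax=3 lead=6 leather=1 shield=4
After 17 (craft flask): flask=8 flax=2 lead=3 leather=1 shield=4
After 18 (gather 6 lead): flask=8 flax=2 lead=9 leather=1 shield=4
After 19 (gather 7 leather): flask=8 flax=2 lead=9 leather=8 shield=4
After 20 (craft flask): flask=12 flax=1 lead=6 leather=8 shield=4
After 21 (craft flask): flask=16 lead=3 leather=8 shield=4
After 22 (consume 3 shield): flask=16 lead=3 leather=8 shield=1
After 23 (gather 6 lead): flask=16 lead=9 leather=8 shield=1
After 24 (craft shield): flask=16 lead=9 leather=5 shield=2
After 25 (craft shield): flask=16 lead=9 leather=2 shield=3

Answer: flask=16 lead=9 leather=2 shield=3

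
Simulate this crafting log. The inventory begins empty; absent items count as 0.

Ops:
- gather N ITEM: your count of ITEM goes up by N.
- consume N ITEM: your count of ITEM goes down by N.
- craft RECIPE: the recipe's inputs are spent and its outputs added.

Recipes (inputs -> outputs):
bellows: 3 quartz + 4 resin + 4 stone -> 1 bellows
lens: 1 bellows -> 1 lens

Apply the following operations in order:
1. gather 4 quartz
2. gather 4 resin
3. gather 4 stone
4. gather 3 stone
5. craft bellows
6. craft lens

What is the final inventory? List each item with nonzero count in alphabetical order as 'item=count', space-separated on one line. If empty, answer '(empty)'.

After 1 (gather 4 quartz): quartz=4
After 2 (gather 4 resin): quartz=4 resin=4
After 3 (gather 4 stone): quartz=4 resin=4 stone=4
After 4 (gather 3 stone): quartz=4 resin=4 stone=7
After 5 (craft bellows): bellows=1 quartz=1 stone=3
After 6 (craft lens): lens=1 quartz=1 stone=3

Answer: lens=1 quartz=1 stone=3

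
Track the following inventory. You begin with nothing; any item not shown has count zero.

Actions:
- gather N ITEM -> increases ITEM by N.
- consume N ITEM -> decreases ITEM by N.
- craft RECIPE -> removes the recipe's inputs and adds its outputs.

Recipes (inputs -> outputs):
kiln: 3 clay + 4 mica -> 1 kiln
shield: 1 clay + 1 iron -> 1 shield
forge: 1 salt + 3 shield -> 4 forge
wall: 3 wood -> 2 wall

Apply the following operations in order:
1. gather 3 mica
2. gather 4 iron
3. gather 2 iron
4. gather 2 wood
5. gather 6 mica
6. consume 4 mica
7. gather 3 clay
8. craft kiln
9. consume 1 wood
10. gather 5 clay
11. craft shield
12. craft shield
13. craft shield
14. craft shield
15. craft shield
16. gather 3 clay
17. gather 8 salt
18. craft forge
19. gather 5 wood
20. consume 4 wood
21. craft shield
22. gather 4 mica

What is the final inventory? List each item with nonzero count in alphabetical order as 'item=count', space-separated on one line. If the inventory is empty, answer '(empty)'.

Answer: clay=2 forge=4 kiln=1 mica=5 salt=7 shield=3 wood=2

Derivation:
After 1 (gather 3 mica): mica=3
After 2 (gather 4 iron): iron=4 mica=3
After 3 (gather 2 iron): iron=6 mica=3
After 4 (gather 2 wood): iron=6 mica=3 wood=2
After 5 (gather 6 mica): iron=6 mica=9 wood=2
After 6 (consume 4 mica): iron=6 mica=5 wood=2
After 7 (gather 3 clay): clay=3 iron=6 mica=5 wood=2
After 8 (craft kiln): iron=6 kiln=1 mica=1 wood=2
After 9 (consume 1 wood): iron=6 kiln=1 mica=1 wood=1
After 10 (gather 5 clay): clay=5 iron=6 kiln=1 mica=1 wood=1
After 11 (craft shield): clay=4 iron=5 kiln=1 mica=1 shield=1 wood=1
After 12 (craft shield): clay=3 iron=4 kiln=1 mica=1 shield=2 wood=1
After 13 (craft shield): clay=2 iron=3 kiln=1 mica=1 shield=3 wood=1
After 14 (craft shield): clay=1 iron=2 kiln=1 mica=1 shield=4 wood=1
After 15 (craft shield): iron=1 kiln=1 mica=1 shield=5 wood=1
After 16 (gather 3 clay): clay=3 iron=1 kiln=1 mica=1 shield=5 wood=1
After 17 (gather 8 salt): clay=3 iron=1 kiln=1 mica=1 salt=8 shield=5 wood=1
After 18 (craft forge): clay=3 forge=4 iron=1 kiln=1 mica=1 salt=7 shield=2 wood=1
After 19 (gather 5 wood): clay=3 forge=4 iron=1 kiln=1 mica=1 salt=7 shield=2 wood=6
After 20 (consume 4 wood): clay=3 forge=4 iron=1 kiln=1 mica=1 salt=7 shield=2 wood=2
After 21 (craft shield): clay=2 forge=4 kiln=1 mica=1 salt=7 shield=3 wood=2
After 22 (gather 4 mica): clay=2 forge=4 kiln=1 mica=5 salt=7 shield=3 wood=2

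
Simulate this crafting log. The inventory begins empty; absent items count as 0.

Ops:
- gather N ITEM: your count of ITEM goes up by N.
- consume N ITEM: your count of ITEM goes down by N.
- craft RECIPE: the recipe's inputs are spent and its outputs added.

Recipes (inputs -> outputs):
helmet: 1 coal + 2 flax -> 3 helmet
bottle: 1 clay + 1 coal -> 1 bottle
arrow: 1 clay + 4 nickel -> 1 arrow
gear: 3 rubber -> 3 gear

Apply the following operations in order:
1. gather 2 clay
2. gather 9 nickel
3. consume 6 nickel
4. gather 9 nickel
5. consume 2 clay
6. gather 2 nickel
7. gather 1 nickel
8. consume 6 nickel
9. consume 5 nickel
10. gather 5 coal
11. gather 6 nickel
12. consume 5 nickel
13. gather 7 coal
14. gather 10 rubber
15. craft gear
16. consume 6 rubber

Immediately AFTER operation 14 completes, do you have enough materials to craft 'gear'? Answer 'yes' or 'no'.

After 1 (gather 2 clay): clay=2
After 2 (gather 9 nickel): clay=2 nickel=9
After 3 (consume 6 nickel): clay=2 nickel=3
After 4 (gather 9 nickel): clay=2 nickel=12
After 5 (consume 2 clay): nickel=12
After 6 (gather 2 nickel): nickel=14
After 7 (gather 1 nickel): nickel=15
After 8 (consume 6 nickel): nickel=9
After 9 (consume 5 nickel): nickel=4
After 10 (gather 5 coal): coal=5 nickel=4
After 11 (gather 6 nickel): coal=5 nickel=10
After 12 (consume 5 nickel): coal=5 nickel=5
After 13 (gather 7 coal): coal=12 nickel=5
After 14 (gather 10 rubber): coal=12 nickel=5 rubber=10

Answer: yes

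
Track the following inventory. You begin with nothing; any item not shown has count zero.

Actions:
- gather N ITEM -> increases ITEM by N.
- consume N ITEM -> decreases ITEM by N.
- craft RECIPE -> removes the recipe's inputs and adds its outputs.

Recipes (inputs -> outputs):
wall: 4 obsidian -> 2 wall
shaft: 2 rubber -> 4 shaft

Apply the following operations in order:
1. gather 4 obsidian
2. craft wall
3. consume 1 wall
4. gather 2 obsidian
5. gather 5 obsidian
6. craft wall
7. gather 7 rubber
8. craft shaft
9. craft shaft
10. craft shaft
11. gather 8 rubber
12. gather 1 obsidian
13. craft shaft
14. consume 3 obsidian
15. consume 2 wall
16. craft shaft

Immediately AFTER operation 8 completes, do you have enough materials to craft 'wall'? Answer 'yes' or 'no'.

After 1 (gather 4 obsidian): obsidian=4
After 2 (craft wall): wall=2
After 3 (consume 1 wall): wall=1
After 4 (gather 2 obsidian): obsidian=2 wall=1
After 5 (gather 5 obsidian): obsidian=7 wall=1
After 6 (craft wall): obsidian=3 wall=3
After 7 (gather 7 rubber): obsidian=3 rubber=7 wall=3
After 8 (craft shaft): obsidian=3 rubber=5 shaft=4 wall=3

Answer: no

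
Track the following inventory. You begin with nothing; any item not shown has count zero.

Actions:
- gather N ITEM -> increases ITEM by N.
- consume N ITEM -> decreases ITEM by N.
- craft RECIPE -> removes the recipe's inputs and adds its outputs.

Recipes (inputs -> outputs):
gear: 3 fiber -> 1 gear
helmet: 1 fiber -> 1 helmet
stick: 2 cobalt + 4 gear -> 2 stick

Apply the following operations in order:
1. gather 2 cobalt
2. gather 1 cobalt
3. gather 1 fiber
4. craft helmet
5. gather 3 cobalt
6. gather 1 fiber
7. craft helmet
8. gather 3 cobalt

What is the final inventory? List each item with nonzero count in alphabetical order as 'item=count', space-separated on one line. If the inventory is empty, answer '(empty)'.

After 1 (gather 2 cobalt): cobalt=2
After 2 (gather 1 cobalt): cobalt=3
After 3 (gather 1 fiber): cobalt=3 fiber=1
After 4 (craft helmet): cobalt=3 helmet=1
After 5 (gather 3 cobalt): cobalt=6 helmet=1
After 6 (gather 1 fiber): cobalt=6 fiber=1 helmet=1
After 7 (craft helmet): cobalt=6 helmet=2
After 8 (gather 3 cobalt): cobalt=9 helmet=2

Answer: cobalt=9 helmet=2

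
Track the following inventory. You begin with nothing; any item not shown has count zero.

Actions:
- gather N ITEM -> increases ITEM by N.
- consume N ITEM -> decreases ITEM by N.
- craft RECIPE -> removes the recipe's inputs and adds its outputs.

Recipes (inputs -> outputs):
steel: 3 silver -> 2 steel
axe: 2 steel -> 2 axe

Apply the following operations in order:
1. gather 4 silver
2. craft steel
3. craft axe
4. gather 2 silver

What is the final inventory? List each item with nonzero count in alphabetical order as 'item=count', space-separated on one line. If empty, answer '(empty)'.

After 1 (gather 4 silver): silver=4
After 2 (craft steel): silver=1 steel=2
After 3 (craft axe): axe=2 silver=1
After 4 (gather 2 silver): axe=2 silver=3

Answer: axe=2 silver=3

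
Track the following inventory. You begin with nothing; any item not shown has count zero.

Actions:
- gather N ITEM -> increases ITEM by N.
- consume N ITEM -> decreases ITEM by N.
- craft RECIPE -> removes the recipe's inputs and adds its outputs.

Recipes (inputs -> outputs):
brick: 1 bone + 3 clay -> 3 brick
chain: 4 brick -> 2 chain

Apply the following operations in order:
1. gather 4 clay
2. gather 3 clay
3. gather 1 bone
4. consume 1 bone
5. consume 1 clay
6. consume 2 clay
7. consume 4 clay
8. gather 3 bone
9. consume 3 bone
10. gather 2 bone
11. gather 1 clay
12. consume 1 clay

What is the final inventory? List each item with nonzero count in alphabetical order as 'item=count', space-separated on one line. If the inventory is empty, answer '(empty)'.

Answer: bone=2

Derivation:
After 1 (gather 4 clay): clay=4
After 2 (gather 3 clay): clay=7
After 3 (gather 1 bone): bone=1 clay=7
After 4 (consume 1 bone): clay=7
After 5 (consume 1 clay): clay=6
After 6 (consume 2 clay): clay=4
After 7 (consume 4 clay): (empty)
After 8 (gather 3 bone): bone=3
After 9 (consume 3 bone): (empty)
After 10 (gather 2 bone): bone=2
After 11 (gather 1 clay): bone=2 clay=1
After 12 (consume 1 clay): bone=2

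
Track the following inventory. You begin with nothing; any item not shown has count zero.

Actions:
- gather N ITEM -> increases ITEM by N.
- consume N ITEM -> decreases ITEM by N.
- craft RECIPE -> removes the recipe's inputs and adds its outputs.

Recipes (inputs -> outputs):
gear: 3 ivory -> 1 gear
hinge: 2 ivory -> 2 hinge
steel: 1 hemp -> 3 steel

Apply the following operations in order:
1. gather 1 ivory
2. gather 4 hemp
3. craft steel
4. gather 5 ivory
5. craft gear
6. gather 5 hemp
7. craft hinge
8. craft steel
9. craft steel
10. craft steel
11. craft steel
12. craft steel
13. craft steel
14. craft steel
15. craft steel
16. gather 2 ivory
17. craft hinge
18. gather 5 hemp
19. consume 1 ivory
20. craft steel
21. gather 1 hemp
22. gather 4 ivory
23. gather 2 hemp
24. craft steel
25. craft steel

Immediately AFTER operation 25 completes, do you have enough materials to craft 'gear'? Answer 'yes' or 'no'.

Answer: yes

Derivation:
After 1 (gather 1 ivory): ivory=1
After 2 (gather 4 hemp): hemp=4 ivory=1
After 3 (craft steel): hemp=3 ivory=1 steel=3
After 4 (gather 5 ivory): hemp=3 ivory=6 steel=3
After 5 (craft gear): gear=1 hemp=3 ivory=3 steel=3
After 6 (gather 5 hemp): gear=1 hemp=8 ivory=3 steel=3
After 7 (craft hinge): gear=1 hemp=8 hinge=2 ivory=1 steel=3
After 8 (craft steel): gear=1 hemp=7 hinge=2 ivory=1 steel=6
After 9 (craft steel): gear=1 hemp=6 hinge=2 ivory=1 steel=9
After 10 (craft steel): gear=1 hemp=5 hinge=2 ivory=1 steel=12
After 11 (craft steel): gear=1 hemp=4 hinge=2 ivory=1 steel=15
After 12 (craft steel): gear=1 hemp=3 hinge=2 ivory=1 steel=18
After 13 (craft steel): gear=1 hemp=2 hinge=2 ivory=1 steel=21
After 14 (craft steel): gear=1 hemp=1 hinge=2 ivory=1 steel=24
After 15 (craft steel): gear=1 hinge=2 ivory=1 steel=27
After 16 (gather 2 ivory): gear=1 hinge=2 ivory=3 steel=27
After 17 (craft hinge): gear=1 hinge=4 ivory=1 steel=27
After 18 (gather 5 hemp): gear=1 hemp=5 hinge=4 ivory=1 steel=27
After 19 (consume 1 ivory): gear=1 hemp=5 hinge=4 steel=27
After 20 (craft steel): gear=1 hemp=4 hinge=4 steel=30
After 21 (gather 1 hemp): gear=1 hemp=5 hinge=4 steel=30
After 22 (gather 4 ivory): gear=1 hemp=5 hinge=4 ivory=4 steel=30
After 23 (gather 2 hemp): gear=1 hemp=7 hinge=4 ivory=4 steel=30
After 24 (craft steel): gear=1 hemp=6 hinge=4 ivory=4 steel=33
After 25 (craft steel): gear=1 hemp=5 hinge=4 ivory=4 steel=36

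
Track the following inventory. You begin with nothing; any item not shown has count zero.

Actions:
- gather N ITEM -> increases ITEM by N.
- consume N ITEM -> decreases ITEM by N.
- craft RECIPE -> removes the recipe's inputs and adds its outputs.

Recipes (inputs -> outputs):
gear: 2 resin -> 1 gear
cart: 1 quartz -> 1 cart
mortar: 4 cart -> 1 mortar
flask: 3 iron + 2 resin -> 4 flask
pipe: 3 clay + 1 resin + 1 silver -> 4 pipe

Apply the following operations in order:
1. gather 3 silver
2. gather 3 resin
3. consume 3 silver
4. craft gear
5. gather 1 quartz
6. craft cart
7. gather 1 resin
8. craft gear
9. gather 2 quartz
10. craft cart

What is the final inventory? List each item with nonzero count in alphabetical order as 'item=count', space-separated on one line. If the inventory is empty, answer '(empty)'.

Answer: cart=2 gear=2 quartz=1

Derivation:
After 1 (gather 3 silver): silver=3
After 2 (gather 3 resin): resin=3 silver=3
After 3 (consume 3 silver): resin=3
After 4 (craft gear): gear=1 resin=1
After 5 (gather 1 quartz): gear=1 quartz=1 resin=1
After 6 (craft cart): cart=1 gear=1 resin=1
After 7 (gather 1 resin): cart=1 gear=1 resin=2
After 8 (craft gear): cart=1 gear=2
After 9 (gather 2 quartz): cart=1 gear=2 quartz=2
After 10 (craft cart): cart=2 gear=2 quartz=1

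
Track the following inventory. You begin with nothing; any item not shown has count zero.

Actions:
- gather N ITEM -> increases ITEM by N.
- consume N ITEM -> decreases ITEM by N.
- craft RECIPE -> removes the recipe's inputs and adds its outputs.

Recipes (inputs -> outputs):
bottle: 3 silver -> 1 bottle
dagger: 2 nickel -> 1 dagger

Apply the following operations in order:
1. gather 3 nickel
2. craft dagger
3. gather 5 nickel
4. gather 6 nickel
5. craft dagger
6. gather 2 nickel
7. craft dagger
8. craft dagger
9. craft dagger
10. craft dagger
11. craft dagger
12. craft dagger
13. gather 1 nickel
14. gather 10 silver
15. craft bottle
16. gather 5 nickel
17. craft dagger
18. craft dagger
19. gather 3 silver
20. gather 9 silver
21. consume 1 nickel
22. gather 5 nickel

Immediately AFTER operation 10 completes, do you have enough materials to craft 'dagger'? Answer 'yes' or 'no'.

Answer: yes

Derivation:
After 1 (gather 3 nickel): nickel=3
After 2 (craft dagger): dagger=1 nickel=1
After 3 (gather 5 nickel): dagger=1 nickel=6
After 4 (gather 6 nickel): dagger=1 nickel=12
After 5 (craft dagger): dagger=2 nickel=10
After 6 (gather 2 nickel): dagger=2 nickel=12
After 7 (craft dagger): dagger=3 nickel=10
After 8 (craft dagger): dagger=4 nickel=8
After 9 (craft dagger): dagger=5 nickel=6
After 10 (craft dagger): dagger=6 nickel=4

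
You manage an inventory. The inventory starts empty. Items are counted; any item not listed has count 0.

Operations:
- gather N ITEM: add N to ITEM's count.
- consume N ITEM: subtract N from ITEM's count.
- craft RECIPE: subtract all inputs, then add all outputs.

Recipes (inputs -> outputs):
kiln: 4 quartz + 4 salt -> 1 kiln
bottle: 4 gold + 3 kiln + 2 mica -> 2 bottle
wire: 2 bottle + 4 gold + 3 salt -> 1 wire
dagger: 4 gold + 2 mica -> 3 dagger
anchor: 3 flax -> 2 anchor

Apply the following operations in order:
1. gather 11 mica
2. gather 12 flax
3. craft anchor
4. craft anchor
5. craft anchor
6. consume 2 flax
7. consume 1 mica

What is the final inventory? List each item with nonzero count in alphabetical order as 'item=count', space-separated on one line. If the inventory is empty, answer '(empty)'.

Answer: anchor=6 flax=1 mica=10

Derivation:
After 1 (gather 11 mica): mica=11
After 2 (gather 12 flax): flax=12 mica=11
After 3 (craft anchor): anchor=2 flax=9 mica=11
After 4 (craft anchor): anchor=4 flax=6 mica=11
After 5 (craft anchor): anchor=6 flax=3 mica=11
After 6 (consume 2 flax): anchor=6 flax=1 mica=11
After 7 (consume 1 mica): anchor=6 flax=1 mica=10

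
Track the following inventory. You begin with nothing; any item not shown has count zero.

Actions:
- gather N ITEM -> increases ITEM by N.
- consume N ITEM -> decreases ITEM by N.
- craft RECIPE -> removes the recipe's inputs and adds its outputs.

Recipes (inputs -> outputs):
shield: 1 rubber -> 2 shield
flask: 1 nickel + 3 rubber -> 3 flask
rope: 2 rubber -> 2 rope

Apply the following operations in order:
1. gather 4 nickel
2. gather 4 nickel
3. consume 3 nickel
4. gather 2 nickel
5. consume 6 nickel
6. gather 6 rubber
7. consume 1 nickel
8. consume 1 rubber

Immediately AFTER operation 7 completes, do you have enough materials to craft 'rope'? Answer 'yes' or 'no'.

Answer: yes

Derivation:
After 1 (gather 4 nickel): nickel=4
After 2 (gather 4 nickel): nickel=8
After 3 (consume 3 nickel): nickel=5
After 4 (gather 2 nickel): nickel=7
After 5 (consume 6 nickel): nickel=1
After 6 (gather 6 rubber): nickel=1 rubber=6
After 7 (consume 1 nickel): rubber=6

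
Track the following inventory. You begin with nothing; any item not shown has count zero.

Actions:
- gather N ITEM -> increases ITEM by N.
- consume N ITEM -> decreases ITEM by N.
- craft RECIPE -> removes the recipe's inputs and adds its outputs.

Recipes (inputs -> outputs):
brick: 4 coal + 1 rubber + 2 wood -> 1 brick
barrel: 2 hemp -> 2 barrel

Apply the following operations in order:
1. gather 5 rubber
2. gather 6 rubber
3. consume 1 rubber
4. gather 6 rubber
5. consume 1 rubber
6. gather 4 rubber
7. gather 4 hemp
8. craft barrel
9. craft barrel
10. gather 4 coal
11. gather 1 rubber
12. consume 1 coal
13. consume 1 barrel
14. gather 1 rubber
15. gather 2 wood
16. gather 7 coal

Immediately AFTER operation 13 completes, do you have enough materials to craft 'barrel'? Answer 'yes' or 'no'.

Answer: no

Derivation:
After 1 (gather 5 rubber): rubber=5
After 2 (gather 6 rubber): rubber=11
After 3 (consume 1 rubber): rubber=10
After 4 (gather 6 rubber): rubber=16
After 5 (consume 1 rubber): rubber=15
After 6 (gather 4 rubber): rubber=19
After 7 (gather 4 hemp): hemp=4 rubber=19
After 8 (craft barrel): barrel=2 hemp=2 rubber=19
After 9 (craft barrel): barrel=4 rubber=19
After 10 (gather 4 coal): barrel=4 coal=4 rubber=19
After 11 (gather 1 rubber): barrel=4 coal=4 rubber=20
After 12 (consume 1 coal): barrel=4 coal=3 rubber=20
After 13 (consume 1 barrel): barrel=3 coal=3 rubber=20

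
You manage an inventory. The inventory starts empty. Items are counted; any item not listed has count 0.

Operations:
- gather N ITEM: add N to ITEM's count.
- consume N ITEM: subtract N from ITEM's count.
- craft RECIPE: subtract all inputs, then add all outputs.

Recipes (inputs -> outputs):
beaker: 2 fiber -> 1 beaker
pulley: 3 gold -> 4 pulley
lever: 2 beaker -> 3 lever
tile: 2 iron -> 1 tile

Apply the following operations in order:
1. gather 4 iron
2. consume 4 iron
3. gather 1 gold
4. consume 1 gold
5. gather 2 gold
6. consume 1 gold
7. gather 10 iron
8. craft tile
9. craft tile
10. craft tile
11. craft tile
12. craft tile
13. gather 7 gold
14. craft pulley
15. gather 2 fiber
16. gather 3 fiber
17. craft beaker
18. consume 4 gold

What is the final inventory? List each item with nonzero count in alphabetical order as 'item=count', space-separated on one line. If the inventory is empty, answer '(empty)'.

Answer: beaker=1 fiber=3 gold=1 pulley=4 tile=5

Derivation:
After 1 (gather 4 iron): iron=4
After 2 (consume 4 iron): (empty)
After 3 (gather 1 gold): gold=1
After 4 (consume 1 gold): (empty)
After 5 (gather 2 gold): gold=2
After 6 (consume 1 gold): gold=1
After 7 (gather 10 iron): gold=1 iron=10
After 8 (craft tile): gold=1 iron=8 tile=1
After 9 (craft tile): gold=1 iron=6 tile=2
After 10 (craft tile): gold=1 iron=4 tile=3
After 11 (craft tile): gold=1 iron=2 tile=4
After 12 (craft tile): gold=1 tile=5
After 13 (gather 7 gold): gold=8 tile=5
After 14 (craft pulley): gold=5 pulley=4 tile=5
After 15 (gather 2 fiber): fiber=2 gold=5 pulley=4 tile=5
After 16 (gather 3 fiber): fiber=5 gold=5 pulley=4 tile=5
After 17 (craft beaker): beaker=1 fiber=3 gold=5 pulley=4 tile=5
After 18 (consume 4 gold): beaker=1 fiber=3 gold=1 pulley=4 tile=5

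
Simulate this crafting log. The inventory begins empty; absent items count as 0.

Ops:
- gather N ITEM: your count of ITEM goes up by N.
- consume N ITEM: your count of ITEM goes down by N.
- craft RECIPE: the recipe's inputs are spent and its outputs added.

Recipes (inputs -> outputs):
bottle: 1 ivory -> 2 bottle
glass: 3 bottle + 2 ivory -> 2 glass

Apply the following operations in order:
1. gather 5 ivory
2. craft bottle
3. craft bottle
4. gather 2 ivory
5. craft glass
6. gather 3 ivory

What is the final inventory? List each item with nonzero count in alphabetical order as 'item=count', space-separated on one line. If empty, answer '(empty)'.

Answer: bottle=1 glass=2 ivory=6

Derivation:
After 1 (gather 5 ivory): ivory=5
After 2 (craft bottle): bottle=2 ivory=4
After 3 (craft bottle): bottle=4 ivory=3
After 4 (gather 2 ivory): bottle=4 ivory=5
After 5 (craft glass): bottle=1 glass=2 ivory=3
After 6 (gather 3 ivory): bottle=1 glass=2 ivory=6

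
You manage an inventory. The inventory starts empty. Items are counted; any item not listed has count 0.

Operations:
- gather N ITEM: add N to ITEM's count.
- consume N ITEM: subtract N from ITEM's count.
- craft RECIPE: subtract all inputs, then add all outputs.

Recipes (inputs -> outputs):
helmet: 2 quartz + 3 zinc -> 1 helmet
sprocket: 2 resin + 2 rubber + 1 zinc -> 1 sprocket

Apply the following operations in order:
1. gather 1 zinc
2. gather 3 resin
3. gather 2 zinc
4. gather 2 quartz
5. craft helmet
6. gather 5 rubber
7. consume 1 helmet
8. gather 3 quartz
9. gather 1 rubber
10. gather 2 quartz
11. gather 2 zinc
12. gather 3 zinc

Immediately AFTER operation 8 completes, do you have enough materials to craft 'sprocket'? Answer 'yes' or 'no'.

After 1 (gather 1 zinc): zinc=1
After 2 (gather 3 resin): resin=3 zinc=1
After 3 (gather 2 zinc): resin=3 zinc=3
After 4 (gather 2 quartz): quartz=2 resin=3 zinc=3
After 5 (craft helmet): helmet=1 resin=3
After 6 (gather 5 rubber): helmet=1 resin=3 rubber=5
After 7 (consume 1 helmet): resin=3 rubber=5
After 8 (gather 3 quartz): quartz=3 resin=3 rubber=5

Answer: no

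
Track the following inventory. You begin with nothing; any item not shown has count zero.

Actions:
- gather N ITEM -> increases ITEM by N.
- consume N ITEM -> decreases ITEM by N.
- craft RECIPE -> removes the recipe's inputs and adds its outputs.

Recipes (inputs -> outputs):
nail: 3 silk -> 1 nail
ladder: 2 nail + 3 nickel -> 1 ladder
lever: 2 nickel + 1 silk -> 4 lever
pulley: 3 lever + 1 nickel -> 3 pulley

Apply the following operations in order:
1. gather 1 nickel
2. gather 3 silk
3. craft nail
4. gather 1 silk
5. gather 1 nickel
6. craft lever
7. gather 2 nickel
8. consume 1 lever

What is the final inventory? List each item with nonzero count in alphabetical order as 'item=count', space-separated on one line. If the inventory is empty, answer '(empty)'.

After 1 (gather 1 nickel): nickel=1
After 2 (gather 3 silk): nickel=1 silk=3
After 3 (craft nail): nail=1 nickel=1
After 4 (gather 1 silk): nail=1 nickel=1 silk=1
After 5 (gather 1 nickel): nail=1 nickel=2 silk=1
After 6 (craft lever): lever=4 nail=1
After 7 (gather 2 nickel): lever=4 nail=1 nickel=2
After 8 (consume 1 lever): lever=3 nail=1 nickel=2

Answer: lever=3 nail=1 nickel=2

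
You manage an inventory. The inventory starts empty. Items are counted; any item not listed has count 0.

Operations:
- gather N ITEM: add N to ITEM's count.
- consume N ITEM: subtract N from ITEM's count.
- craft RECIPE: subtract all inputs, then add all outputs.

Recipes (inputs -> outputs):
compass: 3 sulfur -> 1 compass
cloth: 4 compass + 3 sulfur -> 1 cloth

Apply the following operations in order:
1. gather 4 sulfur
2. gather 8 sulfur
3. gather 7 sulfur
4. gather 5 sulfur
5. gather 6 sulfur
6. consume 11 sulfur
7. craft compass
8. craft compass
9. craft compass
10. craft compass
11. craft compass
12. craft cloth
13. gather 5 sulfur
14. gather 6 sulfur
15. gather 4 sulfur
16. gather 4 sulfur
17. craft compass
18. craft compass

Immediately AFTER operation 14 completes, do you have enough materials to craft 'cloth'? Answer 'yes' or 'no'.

Answer: no

Derivation:
After 1 (gather 4 sulfur): sulfur=4
After 2 (gather 8 sulfur): sulfur=12
After 3 (gather 7 sulfur): sulfur=19
After 4 (gather 5 sulfur): sulfur=24
After 5 (gather 6 sulfur): sulfur=30
After 6 (consume 11 sulfur): sulfur=19
After 7 (craft compass): compass=1 sulfur=16
After 8 (craft compass): compass=2 sulfur=13
After 9 (craft compass): compass=3 sulfur=10
After 10 (craft compass): compass=4 sulfur=7
After 11 (craft compass): compass=5 sulfur=4
After 12 (craft cloth): cloth=1 compass=1 sulfur=1
After 13 (gather 5 sulfur): cloth=1 compass=1 sulfur=6
After 14 (gather 6 sulfur): cloth=1 compass=1 sulfur=12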